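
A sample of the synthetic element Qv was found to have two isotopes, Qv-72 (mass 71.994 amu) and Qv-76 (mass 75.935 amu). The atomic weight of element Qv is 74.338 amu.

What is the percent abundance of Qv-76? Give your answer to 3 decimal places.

With x = fraction of Qv-72 (so Qv-76 is 1 − x):
71.994·x + 75.935·(1 − x) = 74.338
(71.994 − 75.935)·x = 74.338 − 75.935
x = -1.597 / -3.941 = 0.40523 → 40.523% Qv-72, 59.477% Qv-76.

59.477%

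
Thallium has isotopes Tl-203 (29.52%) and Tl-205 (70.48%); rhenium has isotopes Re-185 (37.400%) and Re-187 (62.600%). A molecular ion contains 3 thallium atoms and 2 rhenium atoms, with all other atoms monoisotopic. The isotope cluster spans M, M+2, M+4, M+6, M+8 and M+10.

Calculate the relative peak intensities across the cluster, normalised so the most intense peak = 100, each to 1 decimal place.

Thallium pattern (n=3): 0.02572463 : 0.18425524 : 0.43991564 : 0.35010449
Rhenium pattern (n=2): 0.139876 : 0.468248 : 0.391876
Convolve the two distributions (both contribute in 2-u steps):
  M: 0.02572463×0.139876 = 0.003598
  M+2: 0.02572463×0.468248 + 0.18425524×0.139876 = 0.037818
  M+4: 0.02572463×0.391876 + 0.18425524×0.468248 + 0.43991564×0.139876 = 0.157892
  M+6: 0.18425524×0.391876 + 0.43991564×0.468248 + 0.35010449×0.139876 = 0.327166
  M+8: 0.43991564×0.391876 + 0.35010449×0.468248 = 0.336328
  M+10: 0.35010449×0.391876 = 0.137198
Scale to base peak (0.336328) = 100: 1.1 : 11.2 : 46.9 : 97.3 : 100.0 : 40.8

1.1 : 11.2 : 46.9 : 97.3 : 100.0 : 40.8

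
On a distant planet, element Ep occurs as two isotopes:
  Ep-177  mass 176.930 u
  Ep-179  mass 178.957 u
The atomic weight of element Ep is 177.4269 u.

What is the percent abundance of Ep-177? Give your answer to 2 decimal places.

Writing the weighted mean with unknown fraction x of Ep-177:
176.930·x + 178.957·(1 − x) = 177.4269
(176.930 − 178.957)·x = 177.4269 − 178.957
x = -1.5301 / -2.027 = 0.75486 → 75.49% Ep-177, 24.51% Ep-179.

75.49%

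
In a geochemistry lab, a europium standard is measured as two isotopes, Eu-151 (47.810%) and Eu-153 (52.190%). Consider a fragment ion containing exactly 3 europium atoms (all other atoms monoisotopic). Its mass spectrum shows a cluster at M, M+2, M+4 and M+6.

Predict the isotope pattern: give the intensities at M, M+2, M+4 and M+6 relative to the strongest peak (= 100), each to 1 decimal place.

28.0 : 91.6 : 100.0 : 36.4

Each Eu atom is independently Eu-151 (p = 0.47810) or Eu-153 (q = 0.52190); the cluster is the binomial expansion (p + q)^3.
P(M) = 0.47810^3 = 0.109284
P(M+2) = 3 × 0.47810^2 × 0.52190^1 = 0.357887
P(M+4) = 3 × 0.47810^1 × 0.52190^2 = 0.390674
P(M+6) = 0.52190^3 = 0.142155
The M+4 peak is largest (0.390674); scaling to 100 gives 28.0 : 91.6 : 100.0 : 36.4.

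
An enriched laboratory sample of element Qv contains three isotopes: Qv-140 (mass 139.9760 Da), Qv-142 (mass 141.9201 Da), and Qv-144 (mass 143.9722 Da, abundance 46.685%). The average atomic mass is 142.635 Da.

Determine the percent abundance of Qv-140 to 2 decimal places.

The remaining 53.315% is split between Qv-140 (fraction x) and Qv-142 (fraction 0.53315 − x).
Substituting: 139.9760x + 141.9201(0.53315 − x) = 75.42157843
(139.9760 − 141.9201)x = -0.243122885  ⇒  x = 0.12506, y = 0.40809
Qv-140: 12.51%, Qv-142: 40.81%.

12.51%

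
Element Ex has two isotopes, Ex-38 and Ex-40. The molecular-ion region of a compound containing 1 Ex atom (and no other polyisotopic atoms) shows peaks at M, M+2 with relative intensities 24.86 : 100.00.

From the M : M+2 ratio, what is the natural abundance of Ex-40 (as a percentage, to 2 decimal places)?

80.09%

Let p = fractional abundance of Ex-38. I(M+2)/I(M) = [C(1,1)·p^0·(1−p)] / p^1 = 1·(1−p)/p = 100.00/24.86 = 4.0225
(1−p)/p = 4.0225/1 = 4.0225  ⇒  p = 1/(1 + 4.0225) = 0.1991
Ex-38: 19.91%, Ex-40: 80.09%.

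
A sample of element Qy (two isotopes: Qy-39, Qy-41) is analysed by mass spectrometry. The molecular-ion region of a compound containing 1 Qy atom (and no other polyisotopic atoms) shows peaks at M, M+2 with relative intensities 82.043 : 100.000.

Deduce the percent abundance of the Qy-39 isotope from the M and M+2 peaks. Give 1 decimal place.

Write p for the Qy-39 fraction. I(M+2)/I(M) = [C(1,1)·p^0·(1−p)] / p^1 = 1·(1−p)/p = 100.000/82.043 = 1.2189
(1−p)/p = 1.2189/1 = 1.2189  ⇒  p = 1/(1 + 1.2189) = 0.4507
Qy-39: 45.1%, Qy-41: 54.9%.

45.1%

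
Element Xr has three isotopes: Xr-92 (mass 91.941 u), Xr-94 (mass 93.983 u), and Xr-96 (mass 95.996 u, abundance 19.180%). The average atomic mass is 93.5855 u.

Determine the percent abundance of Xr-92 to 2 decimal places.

38.37%

Let x and y be the fractions of Xr-92 and Xr-94. Then x + y = 1 − 0.19180 = 0.80820 and 91.941x + 93.983y = 93.5855 − 0.19180×95.996 = 75.1734672.
Substituting: 91.941x + 93.983(0.80820 − x) = 75.1734672
(91.941 − 93.983)x = -0.7835934  ⇒  x = 0.38374, y = 0.42446
Xr-92: 38.37%, Xr-94: 42.45%.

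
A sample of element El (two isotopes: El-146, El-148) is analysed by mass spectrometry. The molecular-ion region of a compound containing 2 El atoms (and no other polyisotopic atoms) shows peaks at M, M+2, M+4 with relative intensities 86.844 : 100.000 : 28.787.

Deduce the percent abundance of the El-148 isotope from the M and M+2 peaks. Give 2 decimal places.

36.54%

If p is the fraction of El that is El-146, then I(M+2)/I(M) = [C(2,1)·p^1·(1−p)] / p^2 = 2·(1−p)/p = 100.000/86.844 = 1.1515
(1−p)/p = 1.1515/2 = 0.5757  ⇒  p = 1/(1 + 0.5757) = 0.6346
El-146: 63.46%, El-148: 36.54%.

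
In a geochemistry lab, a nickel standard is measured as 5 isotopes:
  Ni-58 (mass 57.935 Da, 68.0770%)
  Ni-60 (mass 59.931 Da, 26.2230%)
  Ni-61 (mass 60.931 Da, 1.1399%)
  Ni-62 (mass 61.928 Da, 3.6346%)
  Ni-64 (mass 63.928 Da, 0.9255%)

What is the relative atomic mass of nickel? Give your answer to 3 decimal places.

58.693 Da

Ar = Σ fᵢ·mᵢ = 0.680770 × 57.935 + 0.262230 × 59.931 + 0.011399 × 60.931 + 0.036346 × 61.928 + 0.009255 × 63.928
= 39.4404 + 15.7157 + 0.6946 + 2.2508 + 0.5917 = 58.6932 Da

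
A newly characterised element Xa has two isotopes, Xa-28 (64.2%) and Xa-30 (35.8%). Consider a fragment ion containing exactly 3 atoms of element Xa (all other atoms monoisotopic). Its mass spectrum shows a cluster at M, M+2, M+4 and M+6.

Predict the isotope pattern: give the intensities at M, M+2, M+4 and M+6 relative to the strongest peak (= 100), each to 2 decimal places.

59.78 : 100.00 : 55.76 : 10.37

Expanding (0.642 + 0.358)^3:
P(M) = 0.642^3 = 0.264609
P(M+2) = 3 × 0.642^2 × 0.358^1 = 0.442664
P(M+4) = 3 × 0.642^1 × 0.358^2 = 0.246844
P(M+6) = 0.358^3 = 0.045883
The M+2 peak is largest (0.442664); scaling to 100 gives 59.78 : 100.00 : 55.76 : 10.37.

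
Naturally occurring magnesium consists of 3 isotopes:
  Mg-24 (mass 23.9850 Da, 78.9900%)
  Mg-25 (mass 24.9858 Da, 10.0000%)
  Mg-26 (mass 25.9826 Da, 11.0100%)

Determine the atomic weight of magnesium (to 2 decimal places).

24.31 Da

Ar = Σ fᵢ·mᵢ = 0.789900 × 23.9850 + 0.100000 × 24.9858 + 0.110100 × 25.9826
= 18.94575 + 2.49858 + 2.86068 = 24.30501 Da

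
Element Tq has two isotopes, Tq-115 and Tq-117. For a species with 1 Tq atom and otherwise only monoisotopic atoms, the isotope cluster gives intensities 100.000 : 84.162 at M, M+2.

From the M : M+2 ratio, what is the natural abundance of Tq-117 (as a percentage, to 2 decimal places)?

Let p = fractional abundance of Tq-115. I(M+2)/I(M) = [C(1,1)·p^0·(1−p)] / p^1 = 1·(1−p)/p = 84.162/100.000 = 0.8416
(1−p)/p = 0.8416/1 = 0.8416  ⇒  p = 1/(1 + 0.8416) = 0.5430
Tq-115: 54.30%, Tq-117: 45.70%.

45.70%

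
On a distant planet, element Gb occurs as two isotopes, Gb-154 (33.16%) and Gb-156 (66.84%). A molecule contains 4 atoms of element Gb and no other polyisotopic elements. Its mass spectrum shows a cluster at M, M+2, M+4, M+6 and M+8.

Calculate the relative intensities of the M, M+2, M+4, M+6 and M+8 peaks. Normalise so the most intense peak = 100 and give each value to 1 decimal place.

3.1 : 24.6 : 74.4 : 100.0 : 50.4

Each Gb atom is independently Gb-154 (p = 0.3316) or Gb-156 (q = 0.6684); the cluster is the binomial expansion (p + q)^4.
P(M) = 0.3316^4 = 0.012091
P(M+2) = 4 × 0.3316^3 × 0.6684^1 = 0.097485
P(M+4) = 6 × 0.3316^2 × 0.6684^2 = 0.294750
P(M+6) = 4 × 0.3316^1 × 0.6684^3 = 0.396081
P(M+8) = 0.6684^4 = 0.199593
The M+6 peak is largest (0.396081); scaling to 100 gives 3.1 : 24.6 : 74.4 : 100.0 : 50.4.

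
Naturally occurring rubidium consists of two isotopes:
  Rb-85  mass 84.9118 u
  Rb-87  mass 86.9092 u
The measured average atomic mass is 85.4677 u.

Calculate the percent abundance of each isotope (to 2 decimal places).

Writing the weighted mean with unknown fraction x of Rb-85:
84.9118·x + 86.9092·(1 − x) = 85.4677
(84.9118 − 86.9092)·x = 85.4677 − 86.9092
x = -1.4415 / -1.9974 = 0.72169 → 72.17% Rb-85, 27.83% Rb-87.

Rb-85: 72.17%, Rb-87: 27.83%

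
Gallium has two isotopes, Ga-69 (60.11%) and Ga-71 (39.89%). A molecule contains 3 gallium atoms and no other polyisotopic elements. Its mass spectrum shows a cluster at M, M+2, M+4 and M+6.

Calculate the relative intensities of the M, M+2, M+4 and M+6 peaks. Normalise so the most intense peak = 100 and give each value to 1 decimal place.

Each Ga atom is independently Ga-69 (p = 0.6011) or Ga-71 (q = 0.3989); the cluster is the binomial expansion (p + q)^3.
P(M) = 0.6011^3 = 0.217190
P(M+2) = 3 × 0.6011^2 × 0.3989^1 = 0.432393
P(M+4) = 3 × 0.6011^1 × 0.3989^2 = 0.286943
P(M+6) = 0.3989^3 = 0.063473
The M+2 peak is largest (0.432393); scaling to 100 gives 50.2 : 100.0 : 66.4 : 14.7.

50.2 : 100.0 : 66.4 : 14.7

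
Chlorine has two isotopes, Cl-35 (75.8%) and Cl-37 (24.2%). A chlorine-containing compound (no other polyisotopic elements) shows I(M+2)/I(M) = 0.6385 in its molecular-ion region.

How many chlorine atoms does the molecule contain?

For n independent Cl atoms, I(M+2)/I(M) = n · (abundance Cl-37) / (abundance Cl-35) = n · 0.242/0.758.
n = 0.6385 × 0.758/0.242 = 2.00 ≈ 2

2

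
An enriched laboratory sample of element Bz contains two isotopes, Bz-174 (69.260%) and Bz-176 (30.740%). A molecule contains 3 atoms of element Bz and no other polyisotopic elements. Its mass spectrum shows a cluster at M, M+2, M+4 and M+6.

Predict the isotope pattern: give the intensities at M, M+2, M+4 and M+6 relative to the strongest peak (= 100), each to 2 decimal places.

75.10 : 100.00 : 44.38 : 6.57

The 3 Bz atoms are independent, so intensities follow the terms of (0.69260 + 0.30740)^3.
P(M) = 0.69260^3 = 0.332237
P(M+2) = 3 × 0.69260^2 × 0.30740^1 = 0.442375
P(M+4) = 3 × 0.69260^1 × 0.30740^2 = 0.196341
P(M+6) = 0.30740^3 = 0.029048
The M+2 peak is largest (0.442375); scaling to 100 gives 75.10 : 100.00 : 44.38 : 6.57.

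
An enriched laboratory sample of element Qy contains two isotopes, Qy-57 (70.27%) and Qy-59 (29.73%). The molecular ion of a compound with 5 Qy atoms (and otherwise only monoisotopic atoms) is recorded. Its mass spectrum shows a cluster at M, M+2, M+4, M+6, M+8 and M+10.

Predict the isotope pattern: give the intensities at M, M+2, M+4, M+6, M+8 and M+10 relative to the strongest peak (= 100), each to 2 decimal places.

Expanding (0.7027 + 0.2973)^5:
P(M) = 0.7027^5 = 0.171336
P(M+2) = 5 × 0.7027^4 × 0.2973^1 = 0.362447
P(M+4) = 10 × 0.7027^3 × 0.2973^2 = 0.306690
P(M+6) = 10 × 0.7027^2 × 0.2973^3 = 0.129755
P(M+8) = 5 × 0.7027^1 × 0.2973^4 = 0.027449
P(M+10) = 0.2973^5 = 0.002323
The M+2 peak is largest (0.362447); scaling to 100 gives 47.27 : 100.00 : 84.62 : 35.80 : 7.57 : 0.64.

47.27 : 100.00 : 84.62 : 35.80 : 7.57 : 0.64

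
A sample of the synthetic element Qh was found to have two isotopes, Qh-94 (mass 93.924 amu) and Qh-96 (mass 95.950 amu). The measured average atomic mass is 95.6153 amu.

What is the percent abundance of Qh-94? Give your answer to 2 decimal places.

Writing the weighted mean with unknown fraction x of Qh-94:
93.924·x + 95.950·(1 − x) = 95.6153
(93.924 − 95.950)·x = 95.6153 − 95.950
x = -0.3347 / -2.026 = 0.16520 → 16.52% Qh-94, 83.48% Qh-96.

16.52%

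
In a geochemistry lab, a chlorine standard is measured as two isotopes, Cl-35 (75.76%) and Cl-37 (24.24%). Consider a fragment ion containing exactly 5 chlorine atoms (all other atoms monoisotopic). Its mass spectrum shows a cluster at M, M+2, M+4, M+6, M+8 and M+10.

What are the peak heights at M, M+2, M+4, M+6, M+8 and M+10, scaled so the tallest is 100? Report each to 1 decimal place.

62.5 : 100.0 : 64.0 : 20.5 : 3.3 : 0.2

Expanding (0.7576 + 0.2424)^5:
P(M) = 0.7576^5 = 0.249574
P(M+2) = 5 × 0.7576^4 × 0.2424^1 = 0.399266
P(M+4) = 10 × 0.7576^3 × 0.2424^2 = 0.255497
P(M+6) = 10 × 0.7576^2 × 0.2424^3 = 0.081748
P(M+8) = 5 × 0.7576^1 × 0.2424^4 = 0.013078
P(M+10) = 0.2424^5 = 0.000837
The M+2 peak is largest (0.399266); scaling to 100 gives 62.5 : 100.0 : 64.0 : 20.5 : 3.3 : 0.2.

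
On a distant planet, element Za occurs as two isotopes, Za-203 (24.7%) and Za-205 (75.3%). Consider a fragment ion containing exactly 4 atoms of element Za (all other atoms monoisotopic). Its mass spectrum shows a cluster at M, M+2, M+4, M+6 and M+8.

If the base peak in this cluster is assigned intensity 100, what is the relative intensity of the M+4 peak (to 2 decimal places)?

49.20

(0.247 + 0.753)^4 gives M 0.0037, M+2 0.0454, M+4 0.2076, M+6 0.4218, M+8 0.3215; the largest is M+6.
P(M+6) = C(4,3) × 0.247^1 × 0.753^3 = 4 × 0.2470 × 0.42695778 = 0.421834 (base)
P(M+4) = C(4,2) × 0.247^2 × 0.753^2 = 6 × 0.061009 × 0.567009 = 0.207556
Relative intensity = 0.207556 / 0.421834 × 100 = 49.20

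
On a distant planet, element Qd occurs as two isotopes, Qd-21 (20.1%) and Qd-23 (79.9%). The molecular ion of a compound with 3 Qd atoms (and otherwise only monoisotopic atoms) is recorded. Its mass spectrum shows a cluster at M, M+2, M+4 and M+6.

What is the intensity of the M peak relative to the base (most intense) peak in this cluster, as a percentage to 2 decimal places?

(0.201 + 0.799)^3 gives M 0.0081, M+2 0.0968, M+4 0.3850, M+6 0.5101; the largest is M+6.
P(M+6) = C(3,3) × 0.201^0 × 0.799^3 = 1 × 1.0000 × 0.5100824 = 0.510082 (base)
P(M) = C(3,0) × 0.201^3 × 0.799^0 = 1 × 0.0081206 × 1.0000 = 0.008121
Relative intensity = 0.008121 / 0.510082 × 100 = 1.59

1.59%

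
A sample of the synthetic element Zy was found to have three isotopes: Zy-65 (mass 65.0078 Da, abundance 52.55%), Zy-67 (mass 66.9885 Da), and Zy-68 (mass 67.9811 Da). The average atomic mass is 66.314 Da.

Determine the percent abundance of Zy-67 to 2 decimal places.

The remaining 47.45% is split between Zy-67 (fraction x) and Zy-68 (fraction 0.4745 − x).
Substituting: 66.9885x + 67.9811(0.4745 − x) = 32.1524011
(66.9885 − 67.9811)x = -0.10463085  ⇒  x = 0.10541, y = 0.36909
Zy-67: 10.54%, Zy-68: 36.91%.

10.54%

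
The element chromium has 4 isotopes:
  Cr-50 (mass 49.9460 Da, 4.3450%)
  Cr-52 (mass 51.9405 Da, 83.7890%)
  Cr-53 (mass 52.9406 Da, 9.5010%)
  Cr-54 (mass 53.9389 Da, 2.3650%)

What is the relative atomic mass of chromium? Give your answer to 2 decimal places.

Ar = Σ fᵢ·mᵢ = 0.043450 × 49.9460 + 0.837890 × 51.9405 + 0.095010 × 52.9406 + 0.023650 × 53.9389
= 2.17015 + 43.52043 + 5.02989 + 1.27565 = 51.99612 Da

52.00 Da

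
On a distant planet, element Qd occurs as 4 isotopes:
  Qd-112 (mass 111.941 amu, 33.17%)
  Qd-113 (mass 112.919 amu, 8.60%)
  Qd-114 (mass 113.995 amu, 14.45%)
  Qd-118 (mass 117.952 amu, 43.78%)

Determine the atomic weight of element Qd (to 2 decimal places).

114.95 amu

Average mass = Σ (abundance × isotope mass) = 0.3317 × 111.941 + 0.0860 × 112.919 + 0.1445 × 113.995 + 0.4378 × 117.952
= 37.1308 + 9.7110 + 16.4723 + 51.6394 = 114.9535 amu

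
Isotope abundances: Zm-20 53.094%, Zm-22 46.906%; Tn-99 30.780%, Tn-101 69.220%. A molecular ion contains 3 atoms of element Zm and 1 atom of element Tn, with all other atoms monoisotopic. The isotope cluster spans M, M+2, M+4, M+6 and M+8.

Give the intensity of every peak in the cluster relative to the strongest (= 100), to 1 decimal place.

Element Zm pattern (n=3): 0.14967054 : 0.39668022 : 0.35044793 : 0.10320131
Element Tn pattern (n=1): 0.3078 : 0.6922
Convolve the two distributions (both contribute in 2-u steps):
  M: 0.14967054×0.3078 = 0.046069
  M+2: 0.14967054×0.6922 + 0.39668022×0.3078 = 0.225700
  M+4: 0.39668022×0.6922 + 0.35044793×0.3078 = 0.382450
  M+6: 0.35044793×0.6922 + 0.10320131×0.3078 = 0.274345
  M+8: 0.10320131×0.6922 = 0.071436
Scale to base peak (0.382450) = 100: 12.0 : 59.0 : 100.0 : 71.7 : 18.7

12.0 : 59.0 : 100.0 : 71.7 : 18.7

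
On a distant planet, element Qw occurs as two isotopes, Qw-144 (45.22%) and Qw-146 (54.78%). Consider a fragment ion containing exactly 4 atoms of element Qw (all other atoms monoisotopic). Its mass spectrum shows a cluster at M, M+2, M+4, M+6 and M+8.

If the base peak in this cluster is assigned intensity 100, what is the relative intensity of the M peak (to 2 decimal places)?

Term probabilities: M 0.0418, M+2 0.2026, M+4 0.3682, M+6 0.2973, M+8 0.0901. Base peak = M+4.
P(M+4) = C(4,2) × 0.4522^2 × 0.5478^2 = 6 × 0.20448484 × 0.30008484 = 0.368177 (base)
P(M) = C(4,0) × 0.4522^4 × 0.5478^0 = 1 × 0.04181405 × 1.0000 = 0.041814
Relative intensity = 0.041814 / 0.368177 × 100 = 11.36

11.36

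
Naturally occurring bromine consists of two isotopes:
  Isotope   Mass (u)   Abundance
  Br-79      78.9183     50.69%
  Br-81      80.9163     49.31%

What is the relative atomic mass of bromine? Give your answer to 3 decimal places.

79.904 u

Average mass = Σ (abundance × isotope mass) = 0.5069 × 78.9183 + 0.4931 × 80.9163
= 40.00369 + 39.89983 = 79.90352 u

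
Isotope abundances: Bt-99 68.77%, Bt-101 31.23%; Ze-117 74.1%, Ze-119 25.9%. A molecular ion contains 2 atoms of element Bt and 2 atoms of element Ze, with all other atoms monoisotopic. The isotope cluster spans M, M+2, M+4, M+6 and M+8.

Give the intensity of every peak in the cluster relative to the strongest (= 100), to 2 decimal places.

62.22 : 100.00 : 59.93 : 15.87 : 1.57

Element Bt pattern (n=2): 0.47293129 : 0.42953742 : 0.09753129
Element Ze pattern (n=2): 0.549081 : 0.383838 : 0.067081
Convolve the two distributions (both contribute in 2-u steps):
  M: 0.47293129×0.549081 = 0.259678
  M+2: 0.47293129×0.383838 + 0.42953742×0.549081 = 0.417380
  M+4: 0.47293129×0.067081 + 0.42953742×0.383838 + 0.09753129×0.549081 = 0.250150
  M+6: 0.42953742×0.067081 + 0.09753129×0.383838 = 0.066250
  M+8: 0.09753129×0.067081 = 0.006542
Scale to base peak (0.417380) = 100: 62.22 : 100.00 : 59.93 : 15.87 : 1.57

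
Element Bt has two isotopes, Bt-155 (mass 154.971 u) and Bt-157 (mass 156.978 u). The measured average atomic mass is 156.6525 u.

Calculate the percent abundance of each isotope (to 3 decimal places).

Bt-155: 16.218%, Bt-157: 83.782%

Writing the weighted mean with unknown fraction x of Bt-155:
154.971·x + 156.978·(1 − x) = 156.6525
(154.971 − 156.978)·x = 156.6525 − 156.978
x = -0.3255 / -2.007 = 0.16218 → 16.218% Bt-155, 83.782% Bt-157.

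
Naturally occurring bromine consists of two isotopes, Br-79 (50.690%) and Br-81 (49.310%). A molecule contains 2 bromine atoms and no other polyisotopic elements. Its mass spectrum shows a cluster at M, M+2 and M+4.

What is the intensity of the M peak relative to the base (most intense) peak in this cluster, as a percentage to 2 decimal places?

Binomial terms of (0.50690 + 0.49310)^2: M 0.2569, M+2 0.4999, M+4 0.2431 → M+2 is the base peak.
P(M+2) = C(2,1) × 0.50690^1 × 0.49310^1 = 2 × 0.5069 × 0.4931 = 0.499905 (base)
P(M) = C(2,0) × 0.50690^2 × 0.49310^0 = 1 × 0.25694761 × 1.0000 = 0.256948
Relative intensity = 0.256948 / 0.499905 × 100 = 51.40

51.40%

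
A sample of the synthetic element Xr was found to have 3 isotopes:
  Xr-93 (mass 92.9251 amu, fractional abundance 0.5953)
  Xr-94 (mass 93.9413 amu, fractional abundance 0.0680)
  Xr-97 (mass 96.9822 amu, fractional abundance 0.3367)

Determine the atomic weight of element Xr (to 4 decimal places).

94.3602 amu

Weight each isotope mass by its fractional abundance: 0.5953 × 92.9251 + 0.0680 × 93.9413 + 0.3367 × 96.9822
= 55.31831 + 6.38801 + 32.65391 = 94.36023 amu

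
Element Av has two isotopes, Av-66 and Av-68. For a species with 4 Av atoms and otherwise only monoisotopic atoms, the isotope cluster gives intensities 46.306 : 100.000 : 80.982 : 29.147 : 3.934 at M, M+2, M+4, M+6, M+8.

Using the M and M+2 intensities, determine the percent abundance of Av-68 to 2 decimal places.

Let p = fractional abundance of Av-66. I(M+2)/I(M) = [C(4,1)·p^3·(1−p)] / p^4 = 4·(1−p)/p = 100.000/46.306 = 2.1595
(1−p)/p = 2.1595/4 = 0.5399  ⇒  p = 1/(1 + 0.5399) = 0.6494
Av-66: 64.94%, Av-68: 35.06%.

35.06%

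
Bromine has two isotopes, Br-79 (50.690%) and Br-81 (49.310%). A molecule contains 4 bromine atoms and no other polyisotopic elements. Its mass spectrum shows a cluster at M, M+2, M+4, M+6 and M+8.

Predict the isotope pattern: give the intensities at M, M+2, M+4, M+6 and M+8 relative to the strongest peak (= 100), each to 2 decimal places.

17.61 : 68.53 : 100.00 : 64.85 : 15.77

Expanding (0.50690 + 0.49310)^4:
P(M) = 0.50690^4 = 0.066022
P(M+2) = 4 × 0.50690^3 × 0.49310^1 = 0.256899
P(M+4) = 6 × 0.50690^2 × 0.49310^2 = 0.374857
P(M+6) = 4 × 0.50690^1 × 0.49310^3 = 0.243101
P(M+8) = 0.49310^4 = 0.059121
The M+4 peak is largest (0.374857); scaling to 100 gives 17.61 : 68.53 : 100.00 : 64.85 : 15.77.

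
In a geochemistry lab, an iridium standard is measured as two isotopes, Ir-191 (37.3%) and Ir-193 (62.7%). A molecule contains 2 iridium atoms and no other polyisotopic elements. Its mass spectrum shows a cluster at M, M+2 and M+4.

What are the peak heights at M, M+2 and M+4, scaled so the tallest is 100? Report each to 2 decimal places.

Each Ir atom is independently Ir-191 (p = 0.373) or Ir-193 (q = 0.627); the cluster is the binomial expansion (p + q)^2.
P(M) = 0.373^2 = 0.139129
P(M+2) = 2 × 0.373^1 × 0.627^1 = 0.467742
P(M+4) = 0.627^2 = 0.393129
The M+2 peak is largest (0.467742); scaling to 100 gives 29.74 : 100.00 : 84.05.

29.74 : 100.00 : 84.05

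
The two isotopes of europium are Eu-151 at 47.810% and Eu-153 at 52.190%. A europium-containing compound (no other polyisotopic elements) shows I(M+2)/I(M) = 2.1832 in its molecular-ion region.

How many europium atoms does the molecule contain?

The M+2/M ratio from n Eu atoms is n · q/p = n · 0.52190/0.47810.
n = 2.1832 × 0.47810/0.52190 = 2.00 ≈ 2

2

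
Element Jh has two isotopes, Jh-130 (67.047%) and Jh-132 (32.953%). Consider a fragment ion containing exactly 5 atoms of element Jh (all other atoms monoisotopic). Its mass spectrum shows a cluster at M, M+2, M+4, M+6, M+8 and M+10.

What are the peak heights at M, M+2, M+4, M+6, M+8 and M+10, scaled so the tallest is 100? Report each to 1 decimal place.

Expanding (0.67047 + 0.32953)^5:
P(M) = 0.67047^5 = 0.135487
P(M+2) = 5 × 0.67047^4 × 0.32953^1 = 0.332953
P(M+4) = 10 × 0.67047^3 × 0.32953^2 = 0.327286
P(M+6) = 10 × 0.67047^2 × 0.32953^3 = 0.160858
P(M+8) = 5 × 0.67047^1 × 0.32953^4 = 0.039530
P(M+10) = 0.32953^5 = 0.003886
The M+2 peak is largest (0.332953); scaling to 100 gives 40.7 : 100.0 : 98.3 : 48.3 : 11.9 : 1.2.

40.7 : 100.0 : 98.3 : 48.3 : 11.9 : 1.2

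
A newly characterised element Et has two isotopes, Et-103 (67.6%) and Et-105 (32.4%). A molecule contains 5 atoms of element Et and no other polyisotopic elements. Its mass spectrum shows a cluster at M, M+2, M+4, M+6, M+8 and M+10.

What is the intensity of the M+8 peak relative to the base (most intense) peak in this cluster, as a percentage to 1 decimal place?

Term probabilities: M 0.1412, M+2 0.3383, M+4 0.3243, M+6 0.1554, M+8 0.0372, M+10 0.0036. Base peak = M+2.
P(M+2) = C(5,1) × 0.676^4 × 0.324^1 = 5 × 0.20882706 × 0.3240 = 0.338300 (base)
P(M+8) = C(5,4) × 0.676^1 × 0.324^4 = 5 × 0.6760 × 0.01101996 = 0.037247
Relative intensity = 0.037247 / 0.338300 × 100 = 11.0

11.0%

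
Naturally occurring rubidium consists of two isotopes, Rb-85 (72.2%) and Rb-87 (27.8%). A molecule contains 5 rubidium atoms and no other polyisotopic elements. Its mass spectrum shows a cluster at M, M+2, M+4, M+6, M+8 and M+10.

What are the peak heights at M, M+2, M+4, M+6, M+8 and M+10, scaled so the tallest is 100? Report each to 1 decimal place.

51.9 : 100.0 : 77.0 : 29.7 : 5.7 : 0.4

Expanding (0.722 + 0.278)^5:
P(M) = 0.722^5 = 0.196194
P(M+2) = 5 × 0.722^4 × 0.278^1 = 0.377714
P(M+4) = 10 × 0.722^3 × 0.278^2 = 0.290872
P(M+6) = 10 × 0.722^2 × 0.278^3 = 0.111998
P(M+8) = 5 × 0.722^1 × 0.278^4 = 0.021562
P(M+10) = 0.278^5 = 0.001660
The M+2 peak is largest (0.377714); scaling to 100 gives 51.9 : 100.0 : 77.0 : 29.7 : 5.7 : 0.4.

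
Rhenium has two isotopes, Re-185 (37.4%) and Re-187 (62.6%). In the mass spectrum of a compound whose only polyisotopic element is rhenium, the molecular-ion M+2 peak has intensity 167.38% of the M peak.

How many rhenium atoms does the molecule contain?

The M+2/M ratio from n Re atoms is n · q/p = n · 0.626/0.374.
n = 1.6738 × 0.374/0.626 = 1.00 ≈ 1

1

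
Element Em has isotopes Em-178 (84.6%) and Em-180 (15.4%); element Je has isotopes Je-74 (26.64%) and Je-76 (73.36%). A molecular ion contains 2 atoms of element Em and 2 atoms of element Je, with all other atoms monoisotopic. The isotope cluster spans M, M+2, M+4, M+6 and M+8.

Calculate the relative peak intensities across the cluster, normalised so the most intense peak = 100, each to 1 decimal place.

10.4 : 61.0 : 100.0 : 30.6 : 2.6

Element Em pattern (n=2): 0.715716 : 0.260568 : 0.023716
Element Je pattern (n=2): 0.07096896 : 0.39086208 : 0.53816896
Convolve the two distributions (both contribute in 2-u steps):
  M: 0.715716×0.07096896 = 0.050794
  M+2: 0.715716×0.39086208 + 0.260568×0.07096896 = 0.298238
  M+4: 0.715716×0.53816896 + 0.260568×0.39086208 + 0.023716×0.07096896 = 0.488705
  M+6: 0.260568×0.53816896 + 0.023716×0.39086208 = 0.149499
  M+8: 0.023716×0.53816896 = 0.012763
Scale to base peak (0.488705) = 100: 10.4 : 61.0 : 100.0 : 30.6 : 2.6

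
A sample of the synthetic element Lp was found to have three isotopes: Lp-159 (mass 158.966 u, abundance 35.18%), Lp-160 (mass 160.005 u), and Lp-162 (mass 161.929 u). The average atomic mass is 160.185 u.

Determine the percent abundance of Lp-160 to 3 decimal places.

The remaining 64.82% is split between Lp-160 (fraction x) and Lp-162 (fraction 0.6482 − x).
Substituting: 160.005x + 161.929(0.6482 − x) = 104.2607612
(160.005 − 161.929)x = -0.7016166  ⇒  x = 0.36467, y = 0.28353
Lp-160: 36.467%, Lp-162: 28.353%.

36.467%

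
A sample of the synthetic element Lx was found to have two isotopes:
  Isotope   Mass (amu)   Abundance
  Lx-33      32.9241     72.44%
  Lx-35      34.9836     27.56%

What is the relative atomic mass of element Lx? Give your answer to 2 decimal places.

33.49 amu

Average mass = Σ (abundance × isotope mass) = 0.7244 × 32.9241 + 0.2756 × 34.9836
= 23.85022 + 9.64148 = 33.49170 amu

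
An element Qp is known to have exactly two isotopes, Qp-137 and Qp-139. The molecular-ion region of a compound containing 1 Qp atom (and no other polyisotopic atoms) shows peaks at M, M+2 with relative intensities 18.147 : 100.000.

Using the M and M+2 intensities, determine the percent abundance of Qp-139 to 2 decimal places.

84.64%

Let p = fractional abundance of Qp-137. I(M+2)/I(M) = [C(1,1)·p^0·(1−p)] / p^1 = 1·(1−p)/p = 100.000/18.147 = 5.5106
(1−p)/p = 5.5106/1 = 5.5106  ⇒  p = 1/(1 + 5.5106) = 0.1536
Qp-137: 15.36%, Qp-139: 84.64%.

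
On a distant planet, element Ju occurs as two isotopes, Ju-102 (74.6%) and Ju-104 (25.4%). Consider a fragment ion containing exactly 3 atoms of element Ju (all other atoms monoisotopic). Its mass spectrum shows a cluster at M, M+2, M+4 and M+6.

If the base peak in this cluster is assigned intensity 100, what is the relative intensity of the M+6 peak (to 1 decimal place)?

(0.746 + 0.254)^3 gives M 0.4152, M+2 0.4241, M+4 0.1444, M+6 0.0164; the largest is M+2.
P(M+2) = C(3,1) × 0.746^2 × 0.254^1 = 3 × 0.556516 × 0.2540 = 0.424065 (base)
P(M+6) = C(3,3) × 0.746^0 × 0.254^3 = 1 × 1.0000 × 0.01638706 = 0.016387
Relative intensity = 0.016387 / 0.424065 × 100 = 3.9

3.9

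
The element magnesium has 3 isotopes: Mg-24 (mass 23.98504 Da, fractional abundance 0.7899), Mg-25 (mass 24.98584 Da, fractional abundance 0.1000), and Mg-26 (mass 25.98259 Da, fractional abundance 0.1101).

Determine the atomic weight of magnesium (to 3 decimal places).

Average mass = Σ (abundance × isotope mass) = 0.7899 × 23.98504 + 0.1000 × 24.98584 + 0.1101 × 25.98259
= 18.945783 + 2.498584 + 2.860683 = 24.305050 Da

24.305 Da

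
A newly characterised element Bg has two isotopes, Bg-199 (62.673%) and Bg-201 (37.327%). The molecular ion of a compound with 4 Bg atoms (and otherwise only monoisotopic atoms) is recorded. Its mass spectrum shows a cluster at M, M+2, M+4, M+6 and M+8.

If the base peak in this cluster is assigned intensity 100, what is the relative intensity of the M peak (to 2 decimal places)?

Binomial terms of (0.62673 + 0.37327)^4: M 0.1543, M+2 0.3676, M+4 0.3284, M+6 0.1304, M+8 0.0194 → M+2 is the base peak.
P(M+2) = C(4,1) × 0.62673^3 × 0.37327^1 = 4 × 0.24617359 × 0.37327 = 0.367557 (base)
P(M) = C(4,0) × 0.62673^4 × 0.37327^0 = 1 × 0.15428437 × 1.0000 = 0.154284
Relative intensity = 0.154284 / 0.367557 × 100 = 41.98

41.98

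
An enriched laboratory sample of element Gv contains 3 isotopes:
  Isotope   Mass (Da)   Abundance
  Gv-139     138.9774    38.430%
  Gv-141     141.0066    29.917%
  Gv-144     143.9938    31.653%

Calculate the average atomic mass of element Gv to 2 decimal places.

141.17 Da

Weight each isotope mass by its fractional abundance: 0.38430 × 138.9774 + 0.29917 × 141.0066 + 0.31653 × 143.9938
= 53.40901 + 42.18494 + 45.57836 = 141.17231 Da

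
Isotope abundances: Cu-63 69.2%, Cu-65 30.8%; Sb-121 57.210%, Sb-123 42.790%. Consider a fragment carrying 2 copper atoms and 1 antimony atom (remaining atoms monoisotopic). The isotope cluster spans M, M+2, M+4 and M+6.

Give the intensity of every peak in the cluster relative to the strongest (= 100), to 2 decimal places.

Copper pattern (n=2): 0.478864 : 0.426272 : 0.094864
Antimony pattern (n=1): 0.5721 : 0.4279
Convolve the two distributions (both contribute in 2-u steps):
  M: 0.478864×0.5721 = 0.273958
  M+2: 0.478864×0.4279 + 0.426272×0.5721 = 0.448776
  M+4: 0.426272×0.4279 + 0.094864×0.5721 = 0.236673
  M+6: 0.094864×0.4279 = 0.040592
Scale to base peak (0.448776) = 100: 61.05 : 100.00 : 52.74 : 9.05

61.05 : 100.00 : 52.74 : 9.05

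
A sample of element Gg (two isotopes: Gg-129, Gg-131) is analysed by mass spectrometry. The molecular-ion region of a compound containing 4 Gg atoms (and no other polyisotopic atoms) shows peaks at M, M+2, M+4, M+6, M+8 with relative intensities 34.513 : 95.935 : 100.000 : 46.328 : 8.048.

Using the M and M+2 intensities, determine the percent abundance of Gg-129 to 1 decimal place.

Write p for the Gg-129 fraction. I(M+2)/I(M) = [C(4,1)·p^3·(1−p)] / p^4 = 4·(1−p)/p = 95.935/34.513 = 2.7797
(1−p)/p = 2.7797/4 = 0.6949  ⇒  p = 1/(1 + 0.6949) = 0.5900
Gg-129: 59.0%, Gg-131: 41.0%.

59.0%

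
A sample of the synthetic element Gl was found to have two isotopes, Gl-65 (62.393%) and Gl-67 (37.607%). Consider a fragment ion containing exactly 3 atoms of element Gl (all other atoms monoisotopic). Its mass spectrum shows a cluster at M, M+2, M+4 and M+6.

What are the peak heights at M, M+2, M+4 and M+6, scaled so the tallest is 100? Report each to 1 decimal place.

Each Gl atom is independently Gl-65 (p = 0.62393) or Gl-67 (q = 0.37607); the cluster is the binomial expansion (p + q)^3.
P(M) = 0.62393^3 = 0.242889
P(M+2) = 3 × 0.62393^2 × 0.37607^1 = 0.439199
P(M+4) = 3 × 0.62393^1 × 0.37607^2 = 0.264725
P(M+6) = 0.37607^3 = 0.053187
The M+2 peak is largest (0.439199); scaling to 100 gives 55.3 : 100.0 : 60.3 : 12.1.

55.3 : 100.0 : 60.3 : 12.1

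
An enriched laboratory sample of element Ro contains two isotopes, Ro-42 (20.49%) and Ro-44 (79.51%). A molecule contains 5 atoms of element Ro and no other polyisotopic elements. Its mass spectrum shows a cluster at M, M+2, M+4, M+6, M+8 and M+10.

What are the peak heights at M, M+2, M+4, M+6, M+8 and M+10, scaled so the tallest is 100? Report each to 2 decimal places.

Each Ro atom is independently Ro-42 (p = 0.2049) or Ro-44 (q = 0.7951); the cluster is the binomial expansion (p + q)^5.
P(M) = 0.2049^5 = 0.000361
P(M+2) = 5 × 0.2049^4 × 0.7951^1 = 0.007007
P(M+4) = 10 × 0.2049^3 × 0.7951^2 = 0.054384
P(M+6) = 10 × 0.2049^2 × 0.7951^3 = 0.211032
P(M+8) = 5 × 0.2049^1 × 0.7951^4 = 0.409448
P(M+10) = 0.7951^5 = 0.317767
The M+8 peak is largest (0.409448); scaling to 100 gives 0.09 : 1.71 : 13.28 : 51.54 : 100.00 : 77.61.

0.09 : 1.71 : 13.28 : 51.54 : 100.00 : 77.61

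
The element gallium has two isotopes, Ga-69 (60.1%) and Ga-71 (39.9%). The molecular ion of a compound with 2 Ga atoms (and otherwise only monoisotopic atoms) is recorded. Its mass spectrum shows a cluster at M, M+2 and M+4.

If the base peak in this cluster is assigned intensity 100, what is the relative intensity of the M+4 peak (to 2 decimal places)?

33.19

Binomial terms of (0.601 + 0.399)^2: M 0.3612, M+2 0.4796, M+4 0.1592 → M+2 is the base peak.
P(M+2) = C(2,1) × 0.601^1 × 0.399^1 = 2 × 0.6010 × 0.3990 = 0.479598 (base)
P(M+4) = C(2,2) × 0.601^0 × 0.399^2 = 1 × 1.0000 × 0.159201 = 0.159201
Relative intensity = 0.159201 / 0.479598 × 100 = 33.19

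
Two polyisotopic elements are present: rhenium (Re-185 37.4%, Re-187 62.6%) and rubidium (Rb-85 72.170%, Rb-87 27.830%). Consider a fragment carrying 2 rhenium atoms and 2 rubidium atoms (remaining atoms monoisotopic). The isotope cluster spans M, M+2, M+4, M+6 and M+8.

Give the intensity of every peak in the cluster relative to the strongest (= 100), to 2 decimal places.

Rhenium pattern (n=2): 0.139876 : 0.468248 : 0.391876
Rubidium pattern (n=2): 0.52085089 : 0.40169822 : 0.07745089
Convolve the two distributions (both contribute in 2-u steps):
  M: 0.139876×0.52085089 = 0.072855
  M+2: 0.139876×0.40169822 + 0.468248×0.52085089 = 0.300075
  M+4: 0.139876×0.07745089 + 0.468248×0.40169822 + 0.391876×0.52085089 = 0.403037
  M+6: 0.468248×0.07745089 + 0.391876×0.40169822 = 0.193682
  M+8: 0.391876×0.07745089 = 0.030351
Scale to base peak (0.403037) = 100: 18.08 : 74.45 : 100.00 : 48.06 : 7.53

18.08 : 74.45 : 100.00 : 48.06 : 7.53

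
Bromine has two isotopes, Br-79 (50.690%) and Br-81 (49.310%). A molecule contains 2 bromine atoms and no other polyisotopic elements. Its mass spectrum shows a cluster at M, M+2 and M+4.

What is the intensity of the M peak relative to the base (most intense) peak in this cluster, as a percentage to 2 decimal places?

51.40%

Binomial terms of (0.50690 + 0.49310)^2: M 0.2569, M+2 0.4999, M+4 0.2431 → M+2 is the base peak.
P(M+2) = C(2,1) × 0.50690^1 × 0.49310^1 = 2 × 0.5069 × 0.4931 = 0.499905 (base)
P(M) = C(2,0) × 0.50690^2 × 0.49310^0 = 1 × 0.25694761 × 1.0000 = 0.256948
Relative intensity = 0.256948 / 0.499905 × 100 = 51.40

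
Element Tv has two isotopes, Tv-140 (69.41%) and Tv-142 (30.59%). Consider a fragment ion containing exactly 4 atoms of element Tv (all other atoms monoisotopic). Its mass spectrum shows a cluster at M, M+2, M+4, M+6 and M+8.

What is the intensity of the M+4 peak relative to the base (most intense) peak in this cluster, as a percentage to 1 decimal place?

(0.6941 + 0.3059)^4 gives M 0.2321, M+2 0.4092, M+4 0.2705, M+6 0.0795, M+8 0.0088; the largest is M+2.
P(M+2) = C(4,1) × 0.6941^3 × 0.3059^1 = 4 × 0.3343999 × 0.3059 = 0.409172 (base)
P(M+4) = C(4,2) × 0.6941^2 × 0.3059^2 = 6 × 0.48177481 × 0.09357481 = 0.270492
Relative intensity = 0.270492 / 0.409172 × 100 = 66.1

66.1%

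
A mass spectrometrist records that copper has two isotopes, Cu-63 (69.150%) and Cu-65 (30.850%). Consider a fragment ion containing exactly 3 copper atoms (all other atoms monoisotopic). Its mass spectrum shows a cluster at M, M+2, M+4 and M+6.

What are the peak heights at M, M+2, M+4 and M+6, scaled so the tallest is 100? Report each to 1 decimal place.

Each Cu atom is independently Cu-63 (p = 0.69150) or Cu-65 (q = 0.30850); the cluster is the binomial expansion (p + q)^3.
P(M) = 0.69150^3 = 0.330656
P(M+2) = 3 × 0.69150^2 × 0.30850^1 = 0.442548
P(M+4) = 3 × 0.69150^1 × 0.30850^2 = 0.197435
P(M+6) = 0.30850^3 = 0.029361
The M+2 peak is largest (0.442548); scaling to 100 gives 74.7 : 100.0 : 44.6 : 6.6.

74.7 : 100.0 : 44.6 : 6.6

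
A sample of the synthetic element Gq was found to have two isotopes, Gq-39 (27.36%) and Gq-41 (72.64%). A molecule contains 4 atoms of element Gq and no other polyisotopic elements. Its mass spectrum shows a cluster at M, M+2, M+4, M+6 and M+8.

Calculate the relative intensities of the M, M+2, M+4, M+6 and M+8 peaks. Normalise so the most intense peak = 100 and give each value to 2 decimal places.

1.34 : 14.19 : 56.50 : 100.00 : 66.37

Each Gq atom is independently Gq-39 (p = 0.2736) or Gq-41 (q = 0.7264); the cluster is the binomial expansion (p + q)^4.
P(M) = 0.2736^4 = 0.005604
P(M+2) = 4 × 0.2736^3 × 0.7264^1 = 0.059509
P(M+4) = 6 × 0.2736^2 × 0.7264^2 = 0.236993
P(M+6) = 4 × 0.2736^1 × 0.7264^3 = 0.419473
P(M+8) = 0.7264^4 = 0.278422
The M+6 peak is largest (0.419473); scaling to 100 gives 1.34 : 14.19 : 56.50 : 100.00 : 66.37.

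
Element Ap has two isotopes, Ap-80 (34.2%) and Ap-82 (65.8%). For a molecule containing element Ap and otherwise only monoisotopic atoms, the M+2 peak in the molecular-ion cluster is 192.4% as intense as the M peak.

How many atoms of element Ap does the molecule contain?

1

The M+2/M ratio from n Ap atoms is n · q/p = n · 0.658/0.342.
n = 1.924 × 0.342/0.658 = 1.00 ≈ 1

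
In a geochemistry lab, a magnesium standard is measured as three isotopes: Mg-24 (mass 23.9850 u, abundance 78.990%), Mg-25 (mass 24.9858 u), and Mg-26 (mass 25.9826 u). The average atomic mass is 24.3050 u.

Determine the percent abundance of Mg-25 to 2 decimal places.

10.00%

Let x and y be the fractions of Mg-25 and Mg-26. Then x + y = 1 − 0.78990 = 0.21010 and 24.9858x + 25.9826y = 24.3050 − 0.78990×23.9850 = 5.3592485.
Substituting: 24.9858x + 25.9826(0.21010 − x) = 5.3592485
(24.9858 − 25.9826)x = -0.09969576  ⇒  x = 0.10002, y = 0.11008
Mg-25: 10.00%, Mg-26: 11.01%.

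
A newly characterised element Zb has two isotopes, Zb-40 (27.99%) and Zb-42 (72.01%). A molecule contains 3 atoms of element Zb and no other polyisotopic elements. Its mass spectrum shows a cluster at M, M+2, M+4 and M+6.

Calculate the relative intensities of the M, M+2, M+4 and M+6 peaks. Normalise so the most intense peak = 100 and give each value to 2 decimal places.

5.04 : 38.87 : 100.00 : 85.76

Expanding (0.2799 + 0.7201)^3:
P(M) = 0.2799^3 = 0.021928
P(M+2) = 3 × 0.2799^2 × 0.7201^1 = 0.169247
P(M+4) = 3 × 0.2799^1 × 0.7201^2 = 0.435421
P(M+6) = 0.7201^3 = 0.373404
The M+4 peak is largest (0.435421); scaling to 100 gives 5.04 : 38.87 : 100.00 : 85.76.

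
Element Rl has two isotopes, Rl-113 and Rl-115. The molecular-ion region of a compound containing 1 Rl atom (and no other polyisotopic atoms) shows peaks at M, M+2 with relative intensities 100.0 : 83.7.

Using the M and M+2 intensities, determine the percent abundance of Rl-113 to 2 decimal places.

54.44%

Write p for the Rl-113 fraction. I(M+2)/I(M) = [C(1,1)·p^0·(1−p)] / p^1 = 1·(1−p)/p = 83.7/100.0 = 0.8370
(1−p)/p = 0.8370/1 = 0.8370  ⇒  p = 1/(1 + 0.8370) = 0.5444
Rl-113: 54.44%, Rl-115: 45.56%.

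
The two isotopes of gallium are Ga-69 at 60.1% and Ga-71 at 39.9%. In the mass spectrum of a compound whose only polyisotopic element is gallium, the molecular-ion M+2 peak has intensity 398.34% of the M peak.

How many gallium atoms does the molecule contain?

6

The M+2/M ratio from n Ga atoms is n · q/p = n · 0.399/0.601.
n = 3.9834 × 0.601/0.399 = 6.00 ≈ 6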